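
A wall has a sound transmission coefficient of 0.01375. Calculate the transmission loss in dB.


Given values:
  tau = 0.01375
Formula: TL = 10 * log10(1 / tau)
Compute 1 / tau = 1 / 0.01375 = 72.7273
Compute log10(72.7273) = 1.861697
TL = 10 * 1.861697 = 18.62

18.62 dB


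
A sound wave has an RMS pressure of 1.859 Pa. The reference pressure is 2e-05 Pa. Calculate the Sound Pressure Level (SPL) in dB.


Given values:
  p = 1.859 Pa
  p_ref = 2e-05 Pa
Formula: SPL = 20 * log10(p / p_ref)
Compute ratio: p / p_ref = 1.859 / 2e-05 = 92950
Compute log10: log10(92950) = 4.968249
Multiply: SPL = 20 * 4.968249 = 99.36

99.36 dB


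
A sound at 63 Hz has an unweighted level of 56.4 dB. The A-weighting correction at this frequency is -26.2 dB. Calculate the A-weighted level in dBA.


Given values:
  SPL = 56.4 dB
  A-weighting at 63 Hz = -26.2 dB
Formula: L_A = SPL + A_weight
L_A = 56.4 + (-26.2)
L_A = 30.2

30.2 dBA


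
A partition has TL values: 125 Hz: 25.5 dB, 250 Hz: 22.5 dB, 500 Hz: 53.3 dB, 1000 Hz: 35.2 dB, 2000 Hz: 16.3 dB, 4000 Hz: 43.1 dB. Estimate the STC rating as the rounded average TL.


Given TL values at each frequency:
  125 Hz: 25.5 dB
  250 Hz: 22.5 dB
  500 Hz: 53.3 dB
  1000 Hz: 35.2 dB
  2000 Hz: 16.3 dB
  4000 Hz: 43.1 dB
Formula: STC ~ round(average of TL values)
Sum = 25.5 + 22.5 + 53.3 + 35.2 + 16.3 + 43.1 = 195.9
Average = 195.9 / 6 = 32.65
Rounded: 33

33


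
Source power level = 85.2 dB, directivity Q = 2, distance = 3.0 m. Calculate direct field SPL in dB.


Given values:
  Lw = 85.2 dB, Q = 2, r = 3.0 m
Formula: SPL = Lw + 10 * log10(Q / (4 * pi * r^2))
Compute 4 * pi * r^2 = 4 * pi * 3.0^2 = 113.0973
Compute Q / denom = 2 / 113.0973 = 0.01768389
Compute 10 * log10(0.01768389) = -17.5242
SPL = 85.2 + (-17.5242) = 67.68

67.68 dB


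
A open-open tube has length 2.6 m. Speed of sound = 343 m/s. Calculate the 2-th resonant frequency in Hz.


Given values:
  Tube type: open-open, L = 2.6 m, c = 343 m/s, n = 2
Formula: f_n = n * c / (2 * L)
Compute 2 * L = 2 * 2.6 = 5.2
f = 2 * 343 / 5.2
f = 131.92

131.92 Hz


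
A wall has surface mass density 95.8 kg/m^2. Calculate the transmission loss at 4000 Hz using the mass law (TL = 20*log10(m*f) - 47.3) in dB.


Given values:
  m = 95.8 kg/m^2, f = 4000 Hz
Formula: TL = 20 * log10(m * f) - 47.3
Compute m * f = 95.8 * 4000 = 383200.0
Compute log10(383200.0) = 5.583426
Compute 20 * 5.583426 = 111.6685
TL = 111.6685 - 47.3 = 64.37

64.37 dB


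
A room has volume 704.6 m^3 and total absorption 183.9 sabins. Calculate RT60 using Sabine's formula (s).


Given values:
  V = 704.6 m^3
  A = 183.9 sabins
Formula: RT60 = 0.161 * V / A
Numerator: 0.161 * 704.6 = 113.4406
RT60 = 113.4406 / 183.9 = 0.617

0.617 s


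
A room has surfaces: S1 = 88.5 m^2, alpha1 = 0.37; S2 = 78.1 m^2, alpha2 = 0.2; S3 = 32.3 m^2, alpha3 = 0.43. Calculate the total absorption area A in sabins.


Given surfaces:
  Surface 1: 88.5 * 0.37 = 32.745
  Surface 2: 78.1 * 0.2 = 15.62
  Surface 3: 32.3 * 0.43 = 13.889
Formula: A = sum(Si * alpha_i)
A = 32.745 + 15.62 + 13.889
A = 62.25

62.25 sabins


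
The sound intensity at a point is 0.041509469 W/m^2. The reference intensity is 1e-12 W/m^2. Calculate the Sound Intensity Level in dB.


Given values:
  I = 0.041509469 W/m^2
  I_ref = 1e-12 W/m^2
Formula: SIL = 10 * log10(I / I_ref)
Compute ratio: I / I_ref = 41509469000
Compute log10: log10(41509469000) = 10.618147
Multiply: SIL = 10 * 10.618147 = 106.18

106.18 dB


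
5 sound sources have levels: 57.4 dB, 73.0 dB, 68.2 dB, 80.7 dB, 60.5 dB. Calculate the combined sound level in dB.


Formula: L_total = 10 * log10( sum(10^(Li/10)) )
  Source 1: 10^(57.4/10) = 549540.8739
  Source 2: 10^(73.0/10) = 19952623.1497
  Source 3: 10^(68.2/10) = 6606934.4801
  Source 4: 10^(80.7/10) = 117489755.494
  Source 5: 10^(60.5/10) = 1122018.4543
Sum of linear values = 145720872.452
L_total = 10 * log10(145720872.452) = 81.64

81.64 dB


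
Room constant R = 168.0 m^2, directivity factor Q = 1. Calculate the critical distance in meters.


Given values:
  R = 168.0 m^2, Q = 1
Formula: d_c = 0.141 * sqrt(Q * R)
Compute Q * R = 1 * 168.0 = 168.0
Compute sqrt(168.0) = 12.9615
d_c = 0.141 * 12.9615 = 1.828

1.828 m


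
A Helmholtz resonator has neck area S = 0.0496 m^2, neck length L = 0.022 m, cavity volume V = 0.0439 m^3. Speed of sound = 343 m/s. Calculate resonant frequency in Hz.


Given values:
  S = 0.0496 m^2, L = 0.022 m, V = 0.0439 m^3, c = 343 m/s
Formula: f = (c / (2*pi)) * sqrt(S / (V * L))
Compute V * L = 0.0439 * 0.022 = 0.0009658
Compute S / (V * L) = 0.0496 / 0.0009658 = 51.3564
Compute sqrt(51.3564) = 7.166338
Compute c / (2*pi) = 343 / 6.283185 = 54.590148
f = 54.590148 * 7.166338 = 391.21

391.21 Hz


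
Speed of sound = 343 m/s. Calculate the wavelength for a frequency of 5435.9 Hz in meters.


Given values:
  c = 343 m/s, f = 5435.9 Hz
Formula: lambda = c / f
lambda = 343 / 5435.9
lambda = 0.0631

0.0631 m


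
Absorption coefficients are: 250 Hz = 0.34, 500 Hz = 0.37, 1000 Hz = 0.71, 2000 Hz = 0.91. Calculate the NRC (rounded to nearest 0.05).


Given values:
  a_250 = 0.34, a_500 = 0.37
  a_1000 = 0.71, a_2000 = 0.91
Formula: NRC = (a250 + a500 + a1000 + a2000) / 4
Sum = 0.34 + 0.37 + 0.71 + 0.91 = 2.33
NRC = 2.33 / 4 = 0.5825
Rounded to nearest 0.05: 0.6

0.6


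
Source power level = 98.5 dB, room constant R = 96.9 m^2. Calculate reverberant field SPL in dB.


Given values:
  Lw = 98.5 dB, R = 96.9 m^2
Formula: SPL = Lw + 10 * log10(4 / R)
Compute 4 / R = 4 / 96.9 = 0.04128
Compute 10 * log10(0.04128) = -13.8426
SPL = 98.5 + (-13.8426) = 84.66

84.66 dB


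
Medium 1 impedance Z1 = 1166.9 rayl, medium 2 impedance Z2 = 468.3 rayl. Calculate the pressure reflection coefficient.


Given values:
  Z1 = 1166.9 rayl, Z2 = 468.3 rayl
Formula: R = (Z2 - Z1) / (Z2 + Z1)
Numerator: Z2 - Z1 = 468.3 - 1166.9 = -698.6
Denominator: Z2 + Z1 = 468.3 + 1166.9 = 1635.2
R = -698.6 / 1635.2 = -0.4272

-0.4272


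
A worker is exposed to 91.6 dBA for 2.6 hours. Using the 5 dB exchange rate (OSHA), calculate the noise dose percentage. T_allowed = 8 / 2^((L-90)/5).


Given values:
  L = 91.6 dBA, T = 2.6 hours
Formula: T_allowed = 8 / 2^((L - 90) / 5)
Compute exponent: (91.6 - 90) / 5 = 0.32
Compute 2^(0.32) = 1.248331
T_allowed = 8 / 1.248331 = 6.408557 hours
Dose = (T / T_allowed) * 100
Dose = (2.6 / 6.408557) * 100 = 40.57

40.57 %


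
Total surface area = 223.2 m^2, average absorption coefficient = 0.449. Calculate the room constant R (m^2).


Given values:
  S = 223.2 m^2, alpha = 0.449
Formula: R = S * alpha / (1 - alpha)
Numerator: 223.2 * 0.449 = 100.2168
Denominator: 1 - 0.449 = 0.551
R = 100.2168 / 0.551 = 181.88

181.88 m^2


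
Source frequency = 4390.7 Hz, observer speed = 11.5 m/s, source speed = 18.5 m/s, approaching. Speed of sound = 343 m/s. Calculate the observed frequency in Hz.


Given values:
  f_s = 4390.7 Hz, v_o = 11.5 m/s, v_s = 18.5 m/s
  Direction: approaching
Formula: f_o = f_s * (c + v_o) / (c - v_s)
Numerator: c + v_o = 343 + 11.5 = 354.5
Denominator: c - v_s = 343 - 18.5 = 324.5
f_o = 4390.7 * 354.5 / 324.5 = 4796.62

4796.62 Hz


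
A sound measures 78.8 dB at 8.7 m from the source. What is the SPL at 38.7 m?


Given values:
  SPL1 = 78.8 dB, r1 = 8.7 m, r2 = 38.7 m
Formula: SPL2 = SPL1 - 20 * log10(r2 / r1)
Compute ratio: r2 / r1 = 38.7 / 8.7 = 4.4483
Compute log10: log10(4.4483) = 0.648194
Compute drop: 20 * 0.648194 = 12.9639
SPL2 = 78.8 - 12.9639 = 65.84

65.84 dB


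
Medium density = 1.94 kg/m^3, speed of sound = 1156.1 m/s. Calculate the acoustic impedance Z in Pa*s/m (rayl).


Given values:
  rho = 1.94 kg/m^3
  c = 1156.1 m/s
Formula: Z = rho * c
Z = 1.94 * 1156.1
Z = 2242.83

2242.83 rayl


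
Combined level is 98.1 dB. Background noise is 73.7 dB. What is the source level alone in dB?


Given values:
  L_total = 98.1 dB, L_bg = 73.7 dB
Formula: L_source = 10 * log10(10^(L_total/10) - 10^(L_bg/10))
Convert to linear:
  10^(98.1/10) = 6456542290.3465
  10^(73.7/10) = 23442288.1532
Difference: 6456542290.3465 - 23442288.1532 = 6433100002.1933
L_source = 10 * log10(6433100002.1933) = 98.08

98.08 dB


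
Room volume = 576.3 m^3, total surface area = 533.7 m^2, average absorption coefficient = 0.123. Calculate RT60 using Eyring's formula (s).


Given values:
  V = 576.3 m^3, S = 533.7 m^2, alpha = 0.123
Formula: RT60 = 0.161 * V / (-S * ln(1 - alpha))
Compute ln(1 - 0.123) = ln(0.877) = -0.131248
Denominator: -533.7 * -0.131248 = 70.0471
Numerator: 0.161 * 576.3 = 92.7843
RT60 = 92.7843 / 70.0471 = 1.325

1.325 s


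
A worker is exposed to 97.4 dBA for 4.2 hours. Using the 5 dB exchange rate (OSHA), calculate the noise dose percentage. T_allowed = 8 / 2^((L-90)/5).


Given values:
  L = 97.4 dBA, T = 4.2 hours
Formula: T_allowed = 8 / 2^((L - 90) / 5)
Compute exponent: (97.4 - 90) / 5 = 1.48
Compute 2^(1.48) = 2.789487
T_allowed = 8 / 2.789487 = 2.867911 hours
Dose = (T / T_allowed) * 100
Dose = (4.2 / 2.867911) * 100 = 146.45

146.45 %


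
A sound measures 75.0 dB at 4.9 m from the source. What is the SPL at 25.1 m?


Given values:
  SPL1 = 75.0 dB, r1 = 4.9 m, r2 = 25.1 m
Formula: SPL2 = SPL1 - 20 * log10(r2 / r1)
Compute ratio: r2 / r1 = 25.1 / 4.9 = 5.1224
Compute log10: log10(5.1224) = 0.709473
Compute drop: 20 * 0.709473 = 14.1895
SPL2 = 75.0 - 14.1895 = 60.81

60.81 dB


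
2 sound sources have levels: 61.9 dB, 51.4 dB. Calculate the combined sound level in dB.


Formula: L_total = 10 * log10( sum(10^(Li/10)) )
  Source 1: 10^(61.9/10) = 1548816.6189
  Source 2: 10^(51.4/10) = 138038.4265
Sum of linear values = 1686855.0454
L_total = 10 * log10(1686855.0454) = 62.27

62.27 dB


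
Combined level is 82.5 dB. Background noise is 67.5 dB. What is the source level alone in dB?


Given values:
  L_total = 82.5 dB, L_bg = 67.5 dB
Formula: L_source = 10 * log10(10^(L_total/10) - 10^(L_bg/10))
Convert to linear:
  10^(82.5/10) = 177827941.0039
  10^(67.5/10) = 5623413.2519
Difference: 177827941.0039 - 5623413.2519 = 172204527.752
L_source = 10 * log10(172204527.752) = 82.36

82.36 dB


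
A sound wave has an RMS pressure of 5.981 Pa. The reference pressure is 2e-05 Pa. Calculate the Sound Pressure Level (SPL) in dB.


Given values:
  p = 5.981 Pa
  p_ref = 2e-05 Pa
Formula: SPL = 20 * log10(p / p_ref)
Compute ratio: p / p_ref = 5.981 / 2e-05 = 299050
Compute log10: log10(299050) = 5.475744
Multiply: SPL = 20 * 5.475744 = 109.51

109.51 dB


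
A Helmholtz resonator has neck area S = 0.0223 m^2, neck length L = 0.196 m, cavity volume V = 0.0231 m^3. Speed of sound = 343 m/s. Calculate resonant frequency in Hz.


Given values:
  S = 0.0223 m^2, L = 0.196 m, V = 0.0231 m^3, c = 343 m/s
Formula: f = (c / (2*pi)) * sqrt(S / (V * L))
Compute V * L = 0.0231 * 0.196 = 0.0045276
Compute S / (V * L) = 0.0223 / 0.0045276 = 4.9253
Compute sqrt(4.9253) = 2.219302
Compute c / (2*pi) = 343 / 6.283185 = 54.590148
f = 54.590148 * 2.219302 = 121.15

121.15 Hz


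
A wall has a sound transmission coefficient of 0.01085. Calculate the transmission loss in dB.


Given values:
  tau = 0.01085
Formula: TL = 10 * log10(1 / tau)
Compute 1 / tau = 1 / 0.01085 = 92.1659
Compute log10(92.1659) = 1.96457
TL = 10 * 1.96457 = 19.65

19.65 dB


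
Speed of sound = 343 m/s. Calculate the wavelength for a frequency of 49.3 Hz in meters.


Given values:
  c = 343 m/s, f = 49.3 Hz
Formula: lambda = c / f
lambda = 343 / 49.3
lambda = 6.9574

6.9574 m


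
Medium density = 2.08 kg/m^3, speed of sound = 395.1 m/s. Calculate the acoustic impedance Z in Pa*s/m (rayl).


Given values:
  rho = 2.08 kg/m^3
  c = 395.1 m/s
Formula: Z = rho * c
Z = 2.08 * 395.1
Z = 821.81

821.81 rayl


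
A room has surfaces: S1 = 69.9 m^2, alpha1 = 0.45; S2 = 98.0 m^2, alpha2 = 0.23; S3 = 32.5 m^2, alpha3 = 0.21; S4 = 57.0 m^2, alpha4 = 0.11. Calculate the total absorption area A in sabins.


Given surfaces:
  Surface 1: 69.9 * 0.45 = 31.455
  Surface 2: 98.0 * 0.23 = 22.54
  Surface 3: 32.5 * 0.21 = 6.825
  Surface 4: 57.0 * 0.11 = 6.27
Formula: A = sum(Si * alpha_i)
A = 31.455 + 22.54 + 6.825 + 6.27
A = 67.09

67.09 sabins


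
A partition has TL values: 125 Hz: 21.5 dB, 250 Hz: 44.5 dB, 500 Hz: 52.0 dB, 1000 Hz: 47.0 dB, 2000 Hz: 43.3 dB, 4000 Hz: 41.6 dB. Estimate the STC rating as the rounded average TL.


Given TL values at each frequency:
  125 Hz: 21.5 dB
  250 Hz: 44.5 dB
  500 Hz: 52.0 dB
  1000 Hz: 47.0 dB
  2000 Hz: 43.3 dB
  4000 Hz: 41.6 dB
Formula: STC ~ round(average of TL values)
Sum = 21.5 + 44.5 + 52.0 + 47.0 + 43.3 + 41.6 = 249.9
Average = 249.9 / 6 = 41.65
Rounded: 42

42


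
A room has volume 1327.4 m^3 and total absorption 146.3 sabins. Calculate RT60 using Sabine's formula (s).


Given values:
  V = 1327.4 m^3
  A = 146.3 sabins
Formula: RT60 = 0.161 * V / A
Numerator: 0.161 * 1327.4 = 213.7114
RT60 = 213.7114 / 146.3 = 1.461

1.461 s


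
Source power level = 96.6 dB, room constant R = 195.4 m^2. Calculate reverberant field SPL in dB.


Given values:
  Lw = 96.6 dB, R = 195.4 m^2
Formula: SPL = Lw + 10 * log10(4 / R)
Compute 4 / R = 4 / 195.4 = 0.020471
Compute 10 * log10(0.020471) = -16.8886
SPL = 96.6 + (-16.8886) = 79.71

79.71 dB


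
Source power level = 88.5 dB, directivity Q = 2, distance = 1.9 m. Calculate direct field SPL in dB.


Given values:
  Lw = 88.5 dB, Q = 2, r = 1.9 m
Formula: SPL = Lw + 10 * log10(Q / (4 * pi * r^2))
Compute 4 * pi * r^2 = 4 * pi * 1.9^2 = 45.3646
Compute Q / denom = 2 / 45.3646 = 0.04408724
Compute 10 * log10(0.04408724) = -13.5569
SPL = 88.5 + (-13.5569) = 74.94

74.94 dB


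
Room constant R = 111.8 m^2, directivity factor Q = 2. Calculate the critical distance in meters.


Given values:
  R = 111.8 m^2, Q = 2
Formula: d_c = 0.141 * sqrt(Q * R)
Compute Q * R = 2 * 111.8 = 223.6
Compute sqrt(223.6) = 14.9533
d_c = 0.141 * 14.9533 = 2.108

2.108 m


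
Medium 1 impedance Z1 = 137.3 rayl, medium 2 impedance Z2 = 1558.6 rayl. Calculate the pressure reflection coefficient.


Given values:
  Z1 = 137.3 rayl, Z2 = 1558.6 rayl
Formula: R = (Z2 - Z1) / (Z2 + Z1)
Numerator: Z2 - Z1 = 1558.6 - 137.3 = 1421.3
Denominator: Z2 + Z1 = 1558.6 + 137.3 = 1695.9
R = 1421.3 / 1695.9 = 0.8381

0.8381


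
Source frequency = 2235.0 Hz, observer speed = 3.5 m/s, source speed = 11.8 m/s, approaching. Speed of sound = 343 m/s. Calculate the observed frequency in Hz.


Given values:
  f_s = 2235.0 Hz, v_o = 3.5 m/s, v_s = 11.8 m/s
  Direction: approaching
Formula: f_o = f_s * (c + v_o) / (c - v_s)
Numerator: c + v_o = 343 + 3.5 = 346.5
Denominator: c - v_s = 343 - 11.8 = 331.2
f_o = 2235.0 * 346.5 / 331.2 = 2338.25

2338.25 Hz


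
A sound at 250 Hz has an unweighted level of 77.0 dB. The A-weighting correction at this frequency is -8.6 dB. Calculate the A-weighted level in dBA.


Given values:
  SPL = 77.0 dB
  A-weighting at 250 Hz = -8.6 dB
Formula: L_A = SPL + A_weight
L_A = 77.0 + (-8.6)
L_A = 68.4

68.4 dBA


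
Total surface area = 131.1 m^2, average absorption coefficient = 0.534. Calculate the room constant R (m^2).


Given values:
  S = 131.1 m^2, alpha = 0.534
Formula: R = S * alpha / (1 - alpha)
Numerator: 131.1 * 0.534 = 70.0074
Denominator: 1 - 0.534 = 0.466
R = 70.0074 / 0.466 = 150.23

150.23 m^2


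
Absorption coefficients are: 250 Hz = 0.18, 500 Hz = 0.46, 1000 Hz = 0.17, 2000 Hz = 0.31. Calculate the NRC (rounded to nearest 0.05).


Given values:
  a_250 = 0.18, a_500 = 0.46
  a_1000 = 0.17, a_2000 = 0.31
Formula: NRC = (a250 + a500 + a1000 + a2000) / 4
Sum = 0.18 + 0.46 + 0.17 + 0.31 = 1.12
NRC = 1.12 / 4 = 0.28
Rounded to nearest 0.05: 0.3

0.3


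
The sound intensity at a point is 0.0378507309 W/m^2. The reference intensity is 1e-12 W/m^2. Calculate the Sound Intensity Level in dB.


Given values:
  I = 0.0378507309 W/m^2
  I_ref = 1e-12 W/m^2
Formula: SIL = 10 * log10(I / I_ref)
Compute ratio: I / I_ref = 37850730900
Compute log10: log10(37850730900) = 10.578074
Multiply: SIL = 10 * 10.578074 = 105.78

105.78 dB


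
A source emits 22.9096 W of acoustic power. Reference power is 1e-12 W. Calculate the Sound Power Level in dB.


Given values:
  W = 22.9096 W
  W_ref = 1e-12 W
Formula: SWL = 10 * log10(W / W_ref)
Compute ratio: W / W_ref = 22909600000000
Compute log10: log10(22909600000000) = 13.360018
Multiply: SWL = 10 * 13.360018 = 133.6

133.6 dB


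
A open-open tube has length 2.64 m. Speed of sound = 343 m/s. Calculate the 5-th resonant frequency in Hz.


Given values:
  Tube type: open-open, L = 2.64 m, c = 343 m/s, n = 5
Formula: f_n = n * c / (2 * L)
Compute 2 * L = 2 * 2.64 = 5.28
f = 5 * 343 / 5.28
f = 324.81

324.81 Hz


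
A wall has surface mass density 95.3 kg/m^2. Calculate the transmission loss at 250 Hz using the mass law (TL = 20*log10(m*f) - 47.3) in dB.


Given values:
  m = 95.3 kg/m^2, f = 250 Hz
Formula: TL = 20 * log10(m * f) - 47.3
Compute m * f = 95.3 * 250 = 23825.0
Compute log10(23825.0) = 4.377033
Compute 20 * 4.377033 = 87.5407
TL = 87.5407 - 47.3 = 40.24

40.24 dB


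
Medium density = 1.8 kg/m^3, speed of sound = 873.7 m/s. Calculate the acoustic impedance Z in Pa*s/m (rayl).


Given values:
  rho = 1.8 kg/m^3
  c = 873.7 m/s
Formula: Z = rho * c
Z = 1.8 * 873.7
Z = 1572.66

1572.66 rayl


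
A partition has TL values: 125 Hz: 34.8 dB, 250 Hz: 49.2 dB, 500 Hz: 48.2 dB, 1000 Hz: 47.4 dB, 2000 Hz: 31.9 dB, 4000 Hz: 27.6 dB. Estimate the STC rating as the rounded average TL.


Given TL values at each frequency:
  125 Hz: 34.8 dB
  250 Hz: 49.2 dB
  500 Hz: 48.2 dB
  1000 Hz: 47.4 dB
  2000 Hz: 31.9 dB
  4000 Hz: 27.6 dB
Formula: STC ~ round(average of TL values)
Sum = 34.8 + 49.2 + 48.2 + 47.4 + 31.9 + 27.6 = 239.1
Average = 239.1 / 6 = 39.85
Rounded: 40

40


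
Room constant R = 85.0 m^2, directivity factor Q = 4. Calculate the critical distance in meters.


Given values:
  R = 85.0 m^2, Q = 4
Formula: d_c = 0.141 * sqrt(Q * R)
Compute Q * R = 4 * 85.0 = 340.0
Compute sqrt(340.0) = 18.4391
d_c = 0.141 * 18.4391 = 2.6

2.6 m


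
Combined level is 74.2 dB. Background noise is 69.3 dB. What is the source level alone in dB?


Given values:
  L_total = 74.2 dB, L_bg = 69.3 dB
Formula: L_source = 10 * log10(10^(L_total/10) - 10^(L_bg/10))
Convert to linear:
  10^(74.2/10) = 26302679.919
  10^(69.3/10) = 8511380.382
Difference: 26302679.919 - 8511380.382 = 17791299.537
L_source = 10 * log10(17791299.537) = 72.5

72.5 dB


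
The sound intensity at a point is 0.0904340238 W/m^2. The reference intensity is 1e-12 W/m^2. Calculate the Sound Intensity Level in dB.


Given values:
  I = 0.0904340238 W/m^2
  I_ref = 1e-12 W/m^2
Formula: SIL = 10 * log10(I / I_ref)
Compute ratio: I / I_ref = 90434023800
Compute log10: log10(90434023800) = 10.956332
Multiply: SIL = 10 * 10.956332 = 109.56

109.56 dB


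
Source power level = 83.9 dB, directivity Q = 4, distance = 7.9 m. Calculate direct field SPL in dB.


Given values:
  Lw = 83.9 dB, Q = 4, r = 7.9 m
Formula: SPL = Lw + 10 * log10(Q / (4 * pi * r^2))
Compute 4 * pi * r^2 = 4 * pi * 7.9^2 = 784.2672
Compute Q / denom = 4 / 784.2672 = 0.0051003
Compute 10 * log10(0.0051003) = -22.924
SPL = 83.9 + (-22.924) = 60.98

60.98 dB


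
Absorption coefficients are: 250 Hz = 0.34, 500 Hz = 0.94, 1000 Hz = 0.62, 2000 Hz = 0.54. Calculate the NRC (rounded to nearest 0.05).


Given values:
  a_250 = 0.34, a_500 = 0.94
  a_1000 = 0.62, a_2000 = 0.54
Formula: NRC = (a250 + a500 + a1000 + a2000) / 4
Sum = 0.34 + 0.94 + 0.62 + 0.54 = 2.44
NRC = 2.44 / 4 = 0.61
Rounded to nearest 0.05: 0.6

0.6


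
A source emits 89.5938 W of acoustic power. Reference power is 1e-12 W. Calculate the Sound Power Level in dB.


Given values:
  W = 89.5938 W
  W_ref = 1e-12 W
Formula: SWL = 10 * log10(W / W_ref)
Compute ratio: W / W_ref = 89593800000000
Compute log10: log10(89593800000000) = 13.952278
Multiply: SWL = 10 * 13.952278 = 139.52

139.52 dB


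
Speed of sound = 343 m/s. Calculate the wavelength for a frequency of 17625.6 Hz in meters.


Given values:
  c = 343 m/s, f = 17625.6 Hz
Formula: lambda = c / f
lambda = 343 / 17625.6
lambda = 0.0195

0.0195 m


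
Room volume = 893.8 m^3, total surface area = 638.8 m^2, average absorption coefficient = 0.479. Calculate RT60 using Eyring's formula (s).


Given values:
  V = 893.8 m^3, S = 638.8 m^2, alpha = 0.479
Formula: RT60 = 0.161 * V / (-S * ln(1 - alpha))
Compute ln(1 - 0.479) = ln(0.521) = -0.652005
Denominator: -638.8 * -0.652005 = 416.5008
Numerator: 0.161 * 893.8 = 143.9018
RT60 = 143.9018 / 416.5008 = 0.346

0.346 s


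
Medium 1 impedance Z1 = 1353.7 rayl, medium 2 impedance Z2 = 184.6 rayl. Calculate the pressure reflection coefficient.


Given values:
  Z1 = 1353.7 rayl, Z2 = 184.6 rayl
Formula: R = (Z2 - Z1) / (Z2 + Z1)
Numerator: Z2 - Z1 = 184.6 - 1353.7 = -1169.1
Denominator: Z2 + Z1 = 184.6 + 1353.7 = 1538.3
R = -1169.1 / 1538.3 = -0.76

-0.76


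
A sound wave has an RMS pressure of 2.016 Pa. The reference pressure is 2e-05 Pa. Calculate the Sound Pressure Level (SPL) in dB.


Given values:
  p = 2.016 Pa
  p_ref = 2e-05 Pa
Formula: SPL = 20 * log10(p / p_ref)
Compute ratio: p / p_ref = 2.016 / 2e-05 = 100800
Compute log10: log10(100800) = 5.003461
Multiply: SPL = 20 * 5.003461 = 100.07

100.07 dB


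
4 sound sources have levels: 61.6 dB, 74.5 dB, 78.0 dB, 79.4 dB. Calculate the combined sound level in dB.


Formula: L_total = 10 * log10( sum(10^(Li/10)) )
  Source 1: 10^(61.6/10) = 1445439.7707
  Source 2: 10^(74.5/10) = 28183829.3126
  Source 3: 10^(78.0/10) = 63095734.448
  Source 4: 10^(79.4/10) = 87096358.9956
Sum of linear values = 179821362.5269
L_total = 10 * log10(179821362.5269) = 82.55

82.55 dB


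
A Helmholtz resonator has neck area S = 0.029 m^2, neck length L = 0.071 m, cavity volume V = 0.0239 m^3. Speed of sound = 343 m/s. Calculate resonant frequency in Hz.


Given values:
  S = 0.029 m^2, L = 0.071 m, V = 0.0239 m^3, c = 343 m/s
Formula: f = (c / (2*pi)) * sqrt(S / (V * L))
Compute V * L = 0.0239 * 0.071 = 0.0016969
Compute S / (V * L) = 0.029 / 0.0016969 = 17.09
Compute sqrt(17.09) = 4.134005
Compute c / (2*pi) = 343 / 6.283185 = 54.590148
f = 54.590148 * 4.134005 = 225.68

225.68 Hz


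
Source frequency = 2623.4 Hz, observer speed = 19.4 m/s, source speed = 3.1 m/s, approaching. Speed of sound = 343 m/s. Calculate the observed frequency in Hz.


Given values:
  f_s = 2623.4 Hz, v_o = 19.4 m/s, v_s = 3.1 m/s
  Direction: approaching
Formula: f_o = f_s * (c + v_o) / (c - v_s)
Numerator: c + v_o = 343 + 19.4 = 362.4
Denominator: c - v_s = 343 - 3.1 = 339.9
f_o = 2623.4 * 362.4 / 339.9 = 2797.06

2797.06 Hz


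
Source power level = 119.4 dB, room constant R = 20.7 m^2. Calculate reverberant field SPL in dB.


Given values:
  Lw = 119.4 dB, R = 20.7 m^2
Formula: SPL = Lw + 10 * log10(4 / R)
Compute 4 / R = 4 / 20.7 = 0.193237
Compute 10 * log10(0.193237) = -7.1391
SPL = 119.4 + (-7.1391) = 112.26

112.26 dB


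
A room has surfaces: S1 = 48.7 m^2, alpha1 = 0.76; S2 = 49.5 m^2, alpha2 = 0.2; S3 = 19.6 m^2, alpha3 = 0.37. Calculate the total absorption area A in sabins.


Given surfaces:
  Surface 1: 48.7 * 0.76 = 37.012
  Surface 2: 49.5 * 0.2 = 9.9
  Surface 3: 19.6 * 0.37 = 7.252
Formula: A = sum(Si * alpha_i)
A = 37.012 + 9.9 + 7.252
A = 54.16

54.16 sabins


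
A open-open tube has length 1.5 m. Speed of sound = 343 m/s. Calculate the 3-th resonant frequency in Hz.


Given values:
  Tube type: open-open, L = 1.5 m, c = 343 m/s, n = 3
Formula: f_n = n * c / (2 * L)
Compute 2 * L = 2 * 1.5 = 3.0
f = 3 * 343 / 3.0
f = 343.0

343.0 Hz


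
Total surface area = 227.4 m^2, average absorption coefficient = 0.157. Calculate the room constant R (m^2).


Given values:
  S = 227.4 m^2, alpha = 0.157
Formula: R = S * alpha / (1 - alpha)
Numerator: 227.4 * 0.157 = 35.7018
Denominator: 1 - 0.157 = 0.843
R = 35.7018 / 0.843 = 42.35

42.35 m^2


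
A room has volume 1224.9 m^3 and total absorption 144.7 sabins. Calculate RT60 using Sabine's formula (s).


Given values:
  V = 1224.9 m^3
  A = 144.7 sabins
Formula: RT60 = 0.161 * V / A
Numerator: 0.161 * 1224.9 = 197.2089
RT60 = 197.2089 / 144.7 = 1.363

1.363 s


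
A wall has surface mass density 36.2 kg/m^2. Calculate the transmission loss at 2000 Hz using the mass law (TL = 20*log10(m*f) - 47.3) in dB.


Given values:
  m = 36.2 kg/m^2, f = 2000 Hz
Formula: TL = 20 * log10(m * f) - 47.3
Compute m * f = 36.2 * 2000 = 72400.0
Compute log10(72400.0) = 4.859739
Compute 20 * 4.859739 = 97.1948
TL = 97.1948 - 47.3 = 49.89

49.89 dB


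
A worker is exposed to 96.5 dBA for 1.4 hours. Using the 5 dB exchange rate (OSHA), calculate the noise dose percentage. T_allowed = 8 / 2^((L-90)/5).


Given values:
  L = 96.5 dBA, T = 1.4 hours
Formula: T_allowed = 8 / 2^((L - 90) / 5)
Compute exponent: (96.5 - 90) / 5 = 1.3
Compute 2^(1.3) = 2.462289
T_allowed = 8 / 2.462289 = 3.249009 hours
Dose = (T / T_allowed) * 100
Dose = (1.4 / 3.249009) * 100 = 43.09

43.09 %


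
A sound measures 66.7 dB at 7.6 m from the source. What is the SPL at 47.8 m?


Given values:
  SPL1 = 66.7 dB, r1 = 7.6 m, r2 = 47.8 m
Formula: SPL2 = SPL1 - 20 * log10(r2 / r1)
Compute ratio: r2 / r1 = 47.8 / 7.6 = 6.2895
Compute log10: log10(6.2895) = 0.798616
Compute drop: 20 * 0.798616 = 15.9723
SPL2 = 66.7 - 15.9723 = 50.73

50.73 dB


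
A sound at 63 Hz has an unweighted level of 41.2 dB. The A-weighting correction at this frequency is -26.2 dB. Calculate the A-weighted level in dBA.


Given values:
  SPL = 41.2 dB
  A-weighting at 63 Hz = -26.2 dB
Formula: L_A = SPL + A_weight
L_A = 41.2 + (-26.2)
L_A = 15.0

15.0 dBA


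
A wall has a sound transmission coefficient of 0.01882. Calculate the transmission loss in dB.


Given values:
  tau = 0.01882
Formula: TL = 10 * log10(1 / tau)
Compute 1 / tau = 1 / 0.01882 = 53.135
Compute log10(53.135) = 1.725381
TL = 10 * 1.725381 = 17.25

17.25 dB


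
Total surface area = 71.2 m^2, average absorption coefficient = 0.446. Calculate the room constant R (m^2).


Given values:
  S = 71.2 m^2, alpha = 0.446
Formula: R = S * alpha / (1 - alpha)
Numerator: 71.2 * 0.446 = 31.7552
Denominator: 1 - 0.446 = 0.554
R = 31.7552 / 0.554 = 57.32

57.32 m^2


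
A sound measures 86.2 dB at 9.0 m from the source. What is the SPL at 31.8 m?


Given values:
  SPL1 = 86.2 dB, r1 = 9.0 m, r2 = 31.8 m
Formula: SPL2 = SPL1 - 20 * log10(r2 / r1)
Compute ratio: r2 / r1 = 31.8 / 9.0 = 3.5333
Compute log10: log10(3.5333) = 0.548181
Compute drop: 20 * 0.548181 = 10.9636
SPL2 = 86.2 - 10.9636 = 75.24

75.24 dB


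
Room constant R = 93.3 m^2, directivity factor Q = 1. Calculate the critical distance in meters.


Given values:
  R = 93.3 m^2, Q = 1
Formula: d_c = 0.141 * sqrt(Q * R)
Compute Q * R = 1 * 93.3 = 93.3
Compute sqrt(93.3) = 9.6592
d_c = 0.141 * 9.6592 = 1.362

1.362 m


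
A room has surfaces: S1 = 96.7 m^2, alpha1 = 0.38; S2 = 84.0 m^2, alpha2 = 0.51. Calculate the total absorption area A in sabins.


Given surfaces:
  Surface 1: 96.7 * 0.38 = 36.746
  Surface 2: 84.0 * 0.51 = 42.84
Formula: A = sum(Si * alpha_i)
A = 36.746 + 42.84
A = 79.59

79.59 sabins


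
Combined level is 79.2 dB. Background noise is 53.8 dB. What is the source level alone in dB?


Given values:
  L_total = 79.2 dB, L_bg = 53.8 dB
Formula: L_source = 10 * log10(10^(L_total/10) - 10^(L_bg/10))
Convert to linear:
  10^(79.2/10) = 83176377.1103
  10^(53.8/10) = 239883.2919
Difference: 83176377.1103 - 239883.2919 = 82936493.8184
L_source = 10 * log10(82936493.8184) = 79.19

79.19 dB


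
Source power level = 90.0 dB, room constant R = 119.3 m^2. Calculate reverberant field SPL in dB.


Given values:
  Lw = 90.0 dB, R = 119.3 m^2
Formula: SPL = Lw + 10 * log10(4 / R)
Compute 4 / R = 4 / 119.3 = 0.033529
Compute 10 * log10(0.033529) = -14.7458
SPL = 90.0 + (-14.7458) = 75.25

75.25 dB


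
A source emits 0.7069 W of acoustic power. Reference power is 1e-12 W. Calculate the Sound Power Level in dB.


Given values:
  W = 0.7069 W
  W_ref = 1e-12 W
Formula: SWL = 10 * log10(W / W_ref)
Compute ratio: W / W_ref = 706900000000
Compute log10: log10(706900000000) = 11.849358
Multiply: SWL = 10 * 11.849358 = 118.49

118.49 dB


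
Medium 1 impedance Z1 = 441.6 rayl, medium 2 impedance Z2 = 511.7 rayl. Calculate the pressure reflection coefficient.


Given values:
  Z1 = 441.6 rayl, Z2 = 511.7 rayl
Formula: R = (Z2 - Z1) / (Z2 + Z1)
Numerator: Z2 - Z1 = 511.7 - 441.6 = 70.1
Denominator: Z2 + Z1 = 511.7 + 441.6 = 953.3
R = 70.1 / 953.3 = 0.0735

0.0735


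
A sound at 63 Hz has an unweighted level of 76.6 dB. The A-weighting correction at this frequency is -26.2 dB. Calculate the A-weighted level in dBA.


Given values:
  SPL = 76.6 dB
  A-weighting at 63 Hz = -26.2 dB
Formula: L_A = SPL + A_weight
L_A = 76.6 + (-26.2)
L_A = 50.4

50.4 dBA


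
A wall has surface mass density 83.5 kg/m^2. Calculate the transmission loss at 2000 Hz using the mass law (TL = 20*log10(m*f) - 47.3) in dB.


Given values:
  m = 83.5 kg/m^2, f = 2000 Hz
Formula: TL = 20 * log10(m * f) - 47.3
Compute m * f = 83.5 * 2000 = 167000.0
Compute log10(167000.0) = 5.222716
Compute 20 * 5.222716 = 104.4543
TL = 104.4543 - 47.3 = 57.15

57.15 dB


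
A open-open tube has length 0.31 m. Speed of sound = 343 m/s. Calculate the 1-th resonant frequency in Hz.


Given values:
  Tube type: open-open, L = 0.31 m, c = 343 m/s, n = 1
Formula: f_n = n * c / (2 * L)
Compute 2 * L = 2 * 0.31 = 0.62
f = 1 * 343 / 0.62
f = 553.23

553.23 Hz


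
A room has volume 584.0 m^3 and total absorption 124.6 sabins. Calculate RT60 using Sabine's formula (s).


Given values:
  V = 584.0 m^3
  A = 124.6 sabins
Formula: RT60 = 0.161 * V / A
Numerator: 0.161 * 584.0 = 94.024
RT60 = 94.024 / 124.6 = 0.755

0.755 s


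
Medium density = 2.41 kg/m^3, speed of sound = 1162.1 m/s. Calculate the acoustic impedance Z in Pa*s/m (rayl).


Given values:
  rho = 2.41 kg/m^3
  c = 1162.1 m/s
Formula: Z = rho * c
Z = 2.41 * 1162.1
Z = 2800.66

2800.66 rayl


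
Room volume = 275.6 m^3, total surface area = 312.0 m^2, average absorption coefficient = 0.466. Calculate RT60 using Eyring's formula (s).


Given values:
  V = 275.6 m^3, S = 312.0 m^2, alpha = 0.466
Formula: RT60 = 0.161 * V / (-S * ln(1 - alpha))
Compute ln(1 - 0.466) = ln(0.534) = -0.627359
Denominator: -312.0 * -0.627359 = 195.736
Numerator: 0.161 * 275.6 = 44.3716
RT60 = 44.3716 / 195.736 = 0.227

0.227 s


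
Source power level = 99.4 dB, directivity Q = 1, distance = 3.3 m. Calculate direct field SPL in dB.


Given values:
  Lw = 99.4 dB, Q = 1, r = 3.3 m
Formula: SPL = Lw + 10 * log10(Q / (4 * pi * r^2))
Compute 4 * pi * r^2 = 4 * pi * 3.3^2 = 136.8478
Compute Q / denom = 1 / 136.8478 = 0.00730739
Compute 10 * log10(0.00730739) = -21.3624
SPL = 99.4 + (-21.3624) = 78.04

78.04 dB


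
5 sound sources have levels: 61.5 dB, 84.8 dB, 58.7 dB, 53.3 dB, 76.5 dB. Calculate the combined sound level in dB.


Formula: L_total = 10 * log10( sum(10^(Li/10)) )
  Source 1: 10^(61.5/10) = 1412537.5446
  Source 2: 10^(84.8/10) = 301995172.0402
  Source 3: 10^(58.7/10) = 741310.2413
  Source 4: 10^(53.3/10) = 213796.209
  Source 5: 10^(76.5/10) = 44668359.2151
Sum of linear values = 349031175.2502
L_total = 10 * log10(349031175.2502) = 85.43

85.43 dB


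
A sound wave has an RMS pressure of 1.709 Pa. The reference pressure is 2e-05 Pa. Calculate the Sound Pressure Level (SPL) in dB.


Given values:
  p = 1.709 Pa
  p_ref = 2e-05 Pa
Formula: SPL = 20 * log10(p / p_ref)
Compute ratio: p / p_ref = 1.709 / 2e-05 = 85450
Compute log10: log10(85450) = 4.931712
Multiply: SPL = 20 * 4.931712 = 98.63

98.63 dB


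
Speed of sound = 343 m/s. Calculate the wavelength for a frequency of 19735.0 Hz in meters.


Given values:
  c = 343 m/s, f = 19735.0 Hz
Formula: lambda = c / f
lambda = 343 / 19735.0
lambda = 0.0174

0.0174 m


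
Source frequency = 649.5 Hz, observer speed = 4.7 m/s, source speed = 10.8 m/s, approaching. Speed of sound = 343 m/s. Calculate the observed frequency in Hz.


Given values:
  f_s = 649.5 Hz, v_o = 4.7 m/s, v_s = 10.8 m/s
  Direction: approaching
Formula: f_o = f_s * (c + v_o) / (c - v_s)
Numerator: c + v_o = 343 + 4.7 = 347.7
Denominator: c - v_s = 343 - 10.8 = 332.2
f_o = 649.5 * 347.7 / 332.2 = 679.8

679.8 Hz


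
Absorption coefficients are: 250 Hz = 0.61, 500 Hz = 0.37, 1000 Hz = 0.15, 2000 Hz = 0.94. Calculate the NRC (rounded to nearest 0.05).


Given values:
  a_250 = 0.61, a_500 = 0.37
  a_1000 = 0.15, a_2000 = 0.94
Formula: NRC = (a250 + a500 + a1000 + a2000) / 4
Sum = 0.61 + 0.37 + 0.15 + 0.94 = 2.07
NRC = 2.07 / 4 = 0.5175
Rounded to nearest 0.05: 0.5

0.5


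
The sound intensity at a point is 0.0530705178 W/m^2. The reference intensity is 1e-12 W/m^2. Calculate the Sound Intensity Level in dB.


Given values:
  I = 0.0530705178 W/m^2
  I_ref = 1e-12 W/m^2
Formula: SIL = 10 * log10(I / I_ref)
Compute ratio: I / I_ref = 53070517800
Compute log10: log10(53070517800) = 10.724853
Multiply: SIL = 10 * 10.724853 = 107.25

107.25 dB


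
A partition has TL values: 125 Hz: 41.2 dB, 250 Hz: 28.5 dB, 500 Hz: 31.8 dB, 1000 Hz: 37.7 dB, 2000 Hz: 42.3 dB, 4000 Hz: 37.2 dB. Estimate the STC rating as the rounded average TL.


Given TL values at each frequency:
  125 Hz: 41.2 dB
  250 Hz: 28.5 dB
  500 Hz: 31.8 dB
  1000 Hz: 37.7 dB
  2000 Hz: 42.3 dB
  4000 Hz: 37.2 dB
Formula: STC ~ round(average of TL values)
Sum = 41.2 + 28.5 + 31.8 + 37.7 + 42.3 + 37.2 = 218.7
Average = 218.7 / 6 = 36.45
Rounded: 36

36


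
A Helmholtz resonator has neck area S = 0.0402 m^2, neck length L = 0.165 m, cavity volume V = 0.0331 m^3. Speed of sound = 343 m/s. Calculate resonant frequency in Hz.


Given values:
  S = 0.0402 m^2, L = 0.165 m, V = 0.0331 m^3, c = 343 m/s
Formula: f = (c / (2*pi)) * sqrt(S / (V * L))
Compute V * L = 0.0331 * 0.165 = 0.0054615
Compute S / (V * L) = 0.0402 / 0.0054615 = 7.3606
Compute sqrt(7.3606) = 2.713043
Compute c / (2*pi) = 343 / 6.283185 = 54.590148
f = 54.590148 * 2.713043 = 148.11

148.11 Hz


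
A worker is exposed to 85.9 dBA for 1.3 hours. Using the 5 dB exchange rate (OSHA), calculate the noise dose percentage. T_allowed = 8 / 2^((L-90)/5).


Given values:
  L = 85.9 dBA, T = 1.3 hours
Formula: T_allowed = 8 / 2^((L - 90) / 5)
Compute exponent: (85.9 - 90) / 5 = -0.82
Compute 2^(-0.82) = 0.566442
T_allowed = 8 / 0.566442 = 14.123247 hours
Dose = (T / T_allowed) * 100
Dose = (1.3 / 14.123247) * 100 = 9.2

9.2 %


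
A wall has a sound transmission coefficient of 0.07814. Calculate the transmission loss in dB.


Given values:
  tau = 0.07814
Formula: TL = 10 * log10(1 / tau)
Compute 1 / tau = 1 / 0.07814 = 12.7975
Compute log10(12.7975) = 1.107125
TL = 10 * 1.107125 = 11.07

11.07 dB


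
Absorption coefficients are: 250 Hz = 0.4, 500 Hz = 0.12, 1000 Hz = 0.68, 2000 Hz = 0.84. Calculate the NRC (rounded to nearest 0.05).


Given values:
  a_250 = 0.4, a_500 = 0.12
  a_1000 = 0.68, a_2000 = 0.84
Formula: NRC = (a250 + a500 + a1000 + a2000) / 4
Sum = 0.4 + 0.12 + 0.68 + 0.84 = 2.04
NRC = 2.04 / 4 = 0.51
Rounded to nearest 0.05: 0.5

0.5


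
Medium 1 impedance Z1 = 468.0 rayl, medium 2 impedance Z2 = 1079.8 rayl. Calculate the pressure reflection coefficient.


Given values:
  Z1 = 468.0 rayl, Z2 = 1079.8 rayl
Formula: R = (Z2 - Z1) / (Z2 + Z1)
Numerator: Z2 - Z1 = 1079.8 - 468.0 = 611.8
Denominator: Z2 + Z1 = 1079.8 + 468.0 = 1547.8
R = 611.8 / 1547.8 = 0.3953

0.3953


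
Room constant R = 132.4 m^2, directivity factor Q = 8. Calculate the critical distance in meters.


Given values:
  R = 132.4 m^2, Q = 8
Formula: d_c = 0.141 * sqrt(Q * R)
Compute Q * R = 8 * 132.4 = 1059.2
Compute sqrt(1059.2) = 32.5454
d_c = 0.141 * 32.5454 = 4.589

4.589 m


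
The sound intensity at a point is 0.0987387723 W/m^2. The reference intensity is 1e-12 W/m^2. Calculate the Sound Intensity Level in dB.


Given values:
  I = 0.0987387723 W/m^2
  I_ref = 1e-12 W/m^2
Formula: SIL = 10 * log10(I / I_ref)
Compute ratio: I / I_ref = 98738772300
Compute log10: log10(98738772300) = 10.994488
Multiply: SIL = 10 * 10.994488 = 109.94

109.94 dB


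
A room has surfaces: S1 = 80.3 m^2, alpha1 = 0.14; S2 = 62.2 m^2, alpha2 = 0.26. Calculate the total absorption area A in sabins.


Given surfaces:
  Surface 1: 80.3 * 0.14 = 11.242
  Surface 2: 62.2 * 0.26 = 16.172
Formula: A = sum(Si * alpha_i)
A = 11.242 + 16.172
A = 27.41

27.41 sabins


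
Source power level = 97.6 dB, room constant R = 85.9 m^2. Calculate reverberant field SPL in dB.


Given values:
  Lw = 97.6 dB, R = 85.9 m^2
Formula: SPL = Lw + 10 * log10(4 / R)
Compute 4 / R = 4 / 85.9 = 0.046566
Compute 10 * log10(0.046566) = -13.3193
SPL = 97.6 + (-13.3193) = 84.28

84.28 dB


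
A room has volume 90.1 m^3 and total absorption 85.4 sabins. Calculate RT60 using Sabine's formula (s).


Given values:
  V = 90.1 m^3
  A = 85.4 sabins
Formula: RT60 = 0.161 * V / A
Numerator: 0.161 * 90.1 = 14.5061
RT60 = 14.5061 / 85.4 = 0.17

0.17 s


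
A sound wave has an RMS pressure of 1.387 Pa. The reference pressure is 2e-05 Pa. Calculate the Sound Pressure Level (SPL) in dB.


Given values:
  p = 1.387 Pa
  p_ref = 2e-05 Pa
Formula: SPL = 20 * log10(p / p_ref)
Compute ratio: p / p_ref = 1.387 / 2e-05 = 69350
Compute log10: log10(69350) = 4.841046
Multiply: SPL = 20 * 4.841046 = 96.82

96.82 dB


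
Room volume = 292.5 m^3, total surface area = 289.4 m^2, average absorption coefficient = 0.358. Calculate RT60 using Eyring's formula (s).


Given values:
  V = 292.5 m^3, S = 289.4 m^2, alpha = 0.358
Formula: RT60 = 0.161 * V / (-S * ln(1 - alpha))
Compute ln(1 - 0.358) = ln(0.642) = -0.443167
Denominator: -289.4 * -0.443167 = 128.2525
Numerator: 0.161 * 292.5 = 47.0925
RT60 = 47.0925 / 128.2525 = 0.367

0.367 s


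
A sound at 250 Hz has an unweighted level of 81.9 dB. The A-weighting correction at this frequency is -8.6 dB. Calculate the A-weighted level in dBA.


Given values:
  SPL = 81.9 dB
  A-weighting at 250 Hz = -8.6 dB
Formula: L_A = SPL + A_weight
L_A = 81.9 + (-8.6)
L_A = 73.3

73.3 dBA


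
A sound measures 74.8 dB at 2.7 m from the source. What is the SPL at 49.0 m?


Given values:
  SPL1 = 74.8 dB, r1 = 2.7 m, r2 = 49.0 m
Formula: SPL2 = SPL1 - 20 * log10(r2 / r1)
Compute ratio: r2 / r1 = 49.0 / 2.7 = 18.1481
Compute log10: log10(18.1481) = 1.258831
Compute drop: 20 * 1.258831 = 25.1766
SPL2 = 74.8 - 25.1766 = 49.62

49.62 dB


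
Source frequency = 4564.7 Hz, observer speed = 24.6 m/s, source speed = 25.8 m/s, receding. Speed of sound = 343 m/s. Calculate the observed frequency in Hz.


Given values:
  f_s = 4564.7 Hz, v_o = 24.6 m/s, v_s = 25.8 m/s
  Direction: receding
Formula: f_o = f_s * (c - v_o) / (c + v_s)
Numerator: c - v_o = 343 - 24.6 = 318.4
Denominator: c + v_s = 343 + 25.8 = 368.8
f_o = 4564.7 * 318.4 / 368.8 = 3940.89

3940.89 Hz


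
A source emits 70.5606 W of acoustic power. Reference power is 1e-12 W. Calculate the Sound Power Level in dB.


Given values:
  W = 70.5606 W
  W_ref = 1e-12 W
Formula: SWL = 10 * log10(W / W_ref)
Compute ratio: W / W_ref = 70560600000000
Compute log10: log10(70560600000000) = 13.848562
Multiply: SWL = 10 * 13.848562 = 138.49

138.49 dB


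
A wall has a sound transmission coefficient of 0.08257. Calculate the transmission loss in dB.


Given values:
  tau = 0.08257
Formula: TL = 10 * log10(1 / tau)
Compute 1 / tau = 1 / 0.08257 = 12.1109
Compute log10(12.1109) = 1.083176
TL = 10 * 1.083176 = 10.83

10.83 dB


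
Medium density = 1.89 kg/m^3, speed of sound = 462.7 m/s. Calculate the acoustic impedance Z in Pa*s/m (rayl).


Given values:
  rho = 1.89 kg/m^3
  c = 462.7 m/s
Formula: Z = rho * c
Z = 1.89 * 462.7
Z = 874.5

874.5 rayl


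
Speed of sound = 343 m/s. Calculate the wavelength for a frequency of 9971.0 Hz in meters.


Given values:
  c = 343 m/s, f = 9971.0 Hz
Formula: lambda = c / f
lambda = 343 / 9971.0
lambda = 0.0344

0.0344 m
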